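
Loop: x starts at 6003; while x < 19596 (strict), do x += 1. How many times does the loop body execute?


Step 1: x goes from 6003 toward 19596 by 1; the body runs while x<19596, so iterations = ceil((bound-start)/step)
Step 2: Distance=13593
Step 3: ceil(13593/1)=13593

13593


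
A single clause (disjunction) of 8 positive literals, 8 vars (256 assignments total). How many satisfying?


Step 1: Total=2^8=256
Step 2: Unsat when all 8 false: 2^0=1
Step 3: Sat=256-1=255

255


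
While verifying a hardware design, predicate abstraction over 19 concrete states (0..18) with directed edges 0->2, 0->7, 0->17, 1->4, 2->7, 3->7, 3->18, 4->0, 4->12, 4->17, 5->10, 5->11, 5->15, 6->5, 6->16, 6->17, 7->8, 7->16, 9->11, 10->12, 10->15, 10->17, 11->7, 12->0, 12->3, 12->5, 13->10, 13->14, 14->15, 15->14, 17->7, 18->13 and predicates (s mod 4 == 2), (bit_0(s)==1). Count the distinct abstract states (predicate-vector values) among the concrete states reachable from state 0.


BFS from 0:
Concrete reachable: {0, 2, 7, 8, 16, 17}
Abstract via predicates (s mod 4 == 2), (bit_0(s)==1):
  (0,0) <- {0, 8, 16}
  (0,1) <- {7, 17}
  (1,0) <- {2}
Distinct abstract states = 3

3


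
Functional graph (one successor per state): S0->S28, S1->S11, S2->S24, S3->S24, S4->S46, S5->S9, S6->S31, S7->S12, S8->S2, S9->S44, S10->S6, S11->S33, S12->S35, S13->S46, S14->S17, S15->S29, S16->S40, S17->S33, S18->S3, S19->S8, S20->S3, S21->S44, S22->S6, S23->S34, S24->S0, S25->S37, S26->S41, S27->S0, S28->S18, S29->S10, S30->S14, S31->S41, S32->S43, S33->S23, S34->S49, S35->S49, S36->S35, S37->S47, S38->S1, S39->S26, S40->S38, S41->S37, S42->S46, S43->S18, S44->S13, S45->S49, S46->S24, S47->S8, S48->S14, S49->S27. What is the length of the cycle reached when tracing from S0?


Trace from S0 until a state repeats:
  S0 -> S28 -> S18 -> S3 -> S24 -> S0
S0 first seen at step 0, revisited at step 5.
Cycle length = 5 - 0 = 5

5


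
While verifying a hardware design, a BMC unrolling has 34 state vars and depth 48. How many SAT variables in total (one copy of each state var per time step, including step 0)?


BMC unrolls to depth k, creating one copy of each state var for steps 0..k.
Step count = 48 + 1 = 49 (steps 0 through 48)
Vars per step = 34
Total = 34 * 49 = 1666

1666


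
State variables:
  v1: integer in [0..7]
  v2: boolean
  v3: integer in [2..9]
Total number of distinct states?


State space = product of domain sizes of all variables.
Domain sizes:
  v1 (integer in [0..7]): 8
  v2 (boolean): 2
  v3 (integer in [2..9]): 8
Product = 8 * 2 * 8 = 128

128


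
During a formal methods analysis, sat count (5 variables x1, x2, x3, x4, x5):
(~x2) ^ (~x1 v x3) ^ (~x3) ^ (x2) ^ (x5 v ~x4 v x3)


CNF with 5 clauses over 5 vars (32 assignments).
An assignment satisfies CNF iff every clause has >=1 true literal.
Check each row (bits = x1,x2,x3,x4,x5; clause T/F shown):
  row 0 [00000]: clauses=TTTFT -> 0
  row 1 [00001]: clauses=TTTFT -> 0
  row 2 [00010]: clauses=TTTFF -> 0
  row 3 [00011]: clauses=TTTFT -> 0
  row 4 [00100]: clauses=TTFFT -> 0
  row 5 [00101]: clauses=TTFFT -> 0
  row 6 [00110]: clauses=TTFFT -> 0
  row 7 [00111]: clauses=TTFFT -> 0
  row 8 [01000]: clauses=FTTTT -> 0
  row 9 [01001]: clauses=FTTTT -> 0
  row 10 [01010]: clauses=FTTTF -> 0
  row 11 [01011]: clauses=FTTTT -> 0
  row 12 [01100]: clauses=FTFTT -> 0
  row 13 [01101]: clauses=FTFTT -> 0
  row 14 [01110]: clauses=FTFTT -> 0
  row 15 [01111]: clauses=FTFTT -> 0
  row 16 [10000]: clauses=TFTFT -> 0
  row 17 [10001]: clauses=TFTFT -> 0
  row 18 [10010]: clauses=TFTFF -> 0
  row 19 [10011]: clauses=TFTFT -> 0
  row 20 [10100]: clauses=TTFFT -> 0
  row 21 [10101]: clauses=TTFFT -> 0
  row 22 [10110]: clauses=TTFFT -> 0
  row 23 [10111]: clauses=TTFFT -> 0
  row 24 [11000]: clauses=FFTTT -> 0
  row 25 [11001]: clauses=FFTTT -> 0
  row 26 [11010]: clauses=FFTTF -> 0
  row 27 [11011]: clauses=FFTTT -> 0
  row 28 [11100]: clauses=FTFTT -> 0
  row 29 [11101]: clauses=FTFTT -> 0
  row 30 [11110]: clauses=FTFTT -> 0
  row 31 [11111]: clauses=FTFTT -> 0
Full result column, 8 rows per line (x1,x2 fixed per line; x3,x4,x5 runs 000..111 left to right):
  rows 0-7 [x1,x2=00]: 00000000  (ones: 0)
  rows 8-15 [x1,x2=01]: 00000000  (ones: 0)
  rows 16-23 [x1,x2=10]: 00000000  (ones: 0)
  rows 24-31 [x1,x2=11]: 00000000  (ones: 0)
Satisfying assignments = 0+0+0+0 = 0

0


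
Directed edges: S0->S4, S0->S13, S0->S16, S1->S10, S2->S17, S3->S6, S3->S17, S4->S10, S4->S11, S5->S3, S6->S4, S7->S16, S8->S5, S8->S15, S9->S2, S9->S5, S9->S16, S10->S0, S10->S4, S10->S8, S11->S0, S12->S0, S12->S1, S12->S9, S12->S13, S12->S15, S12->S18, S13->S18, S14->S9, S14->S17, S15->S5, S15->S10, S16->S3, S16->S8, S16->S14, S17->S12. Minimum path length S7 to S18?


BFS layer-by-layer from S7:
  dist 0: {S7}
  dist 1: {S16}
  dist 2: {S3, S8, S14}
  dist 3: {S5, S6, S9, S15, S17}
  dist 4: {S2, S4, S10, S12}
  dist 5: {S0, S1, S11, S13, S18}
  -> S18 reached at distance 5
Shortest path length = 5

5


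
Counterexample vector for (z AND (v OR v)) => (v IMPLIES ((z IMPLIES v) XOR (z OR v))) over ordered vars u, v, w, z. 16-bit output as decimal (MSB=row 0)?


F1 = (z AND (v OR v))
F2 = (v IMPLIES ((z IMPLIES v) XOR (z OR v)))
Counterexample to F1=>F2 is where F1=1 and F2=0.
Evaluate each row (bits = u,v,w,z, MSB first):
  row 0 [0000]: F1=0 F2=1 -> F1&~F2 -> 0
  row 1 [0001]: F1=0 F2=1 -> F1&~F2 -> 0
  row 2 [0010]: F1=0 F2=1 -> F1&~F2 -> 0
  row 3 [0011]: F1=0 F2=1 -> F1&~F2 -> 0
  row 4 [0100]: F1=0 F2=0 -> F1&~F2 -> 0
  row 5 [0101]: F1=1 F2=0 -> F1&~F2 -> 1
  row 6 [0110]: F1=0 F2=0 -> F1&~F2 -> 0
  row 7 [0111]: F1=1 F2=0 -> F1&~F2 -> 1
  row 8 [1000]: F1=0 F2=1 -> F1&~F2 -> 0
  row 9 [1001]: F1=0 F2=1 -> F1&~F2 -> 0
  row 10 [1010]: F1=0 F2=1 -> F1&~F2 -> 0
  row 11 [1011]: F1=0 F2=1 -> F1&~F2 -> 0
  row 12 [1100]: F1=0 F2=0 -> F1&~F2 -> 0
  row 13 [1101]: F1=1 F2=0 -> F1&~F2 -> 1
  row 14 [1110]: F1=0 F2=0 -> F1&~F2 -> 0
  row 15 [1111]: F1=1 F2=0 -> F1&~F2 -> 1
Full result column, 4 rows per line (u,v fixed per line; w,z runs 00..11 left to right):
  rows 0-3 [u,v=00]: 0000  = hex 0
  rows 4-7 [u,v=01]: 0101  = hex 5
  rows 8-11 [u,v=10]: 0000  = hex 0
  rows 12-15 [u,v=11]: 0101  = hex 5
Counterexample vector (row 0 .. row 15) = 0000010100000101
Output column grouped in 4s = 0000 0101 0000 0101 = 0x0505
Convert to decimal digit by digit (value = value*16 + digit):
  0 -> 0
  0*16 + 5 = 5
  5*16 + 0 = 80
  80*16 + 5 = 1285
Decimal = 1285

1285


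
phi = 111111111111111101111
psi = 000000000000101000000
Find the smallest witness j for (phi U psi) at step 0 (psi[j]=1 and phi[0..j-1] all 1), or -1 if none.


(phi U psi) at 0: need smallest j with psi[j]=1 and phi[i]=1 for all i in [0,j).
Scan from step 0:
  step 0: phi=1, psi=0 -> continue
  step 1: phi=1, psi=0 -> continue
  step 2: phi=1, psi=0 -> continue
  step 3: phi=1, psi=0 -> continue
  step 12: psi=1 and phi held for [0,12) -> witness found
Witness step = 12

12


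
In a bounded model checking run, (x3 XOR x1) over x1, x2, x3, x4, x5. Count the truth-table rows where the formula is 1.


Formula: (x3 XOR x1) over 5 vars (32 rows)
Evaluate each row (x1, x2, x3, x4, x5 as bits, MSB first):
  row 0 [00000]: (0 XOR 0) -> 0
  row 1 [00001]: (0 XOR 0) -> 0
  row 2 [00010]: (0 XOR 0) -> 0
  row 3 [00011]: (0 XOR 0) -> 0
  row 4 [00100]: (1 XOR 0) -> 1
  row 5 [00101]: (1 XOR 0) -> 1
  row 6 [00110]: (1 XOR 0) -> 1
  row 7 [00111]: (1 XOR 0) -> 1
  row 8 [01000]: (0 XOR 0) -> 0
  row 9 [01001]: (0 XOR 0) -> 0
  row 10 [01010]: (0 XOR 0) -> 0
  row 11 [01011]: (0 XOR 0) -> 0
  row 12 [01100]: (1 XOR 0) -> 1
  row 13 [01101]: (1 XOR 0) -> 1
  row 14 [01110]: (1 XOR 0) -> 1
  row 15 [01111]: (1 XOR 0) -> 1
  row 16 [10000]: (0 XOR 1) -> 1
  row 17 [10001]: (0 XOR 1) -> 1
  row 18 [10010]: (0 XOR 1) -> 1
  row 19 [10011]: (0 XOR 1) -> 1
  row 20 [10100]: (1 XOR 1) -> 0
  row 21 [10101]: (1 XOR 1) -> 0
  row 22 [10110]: (1 XOR 1) -> 0
  row 23 [10111]: (1 XOR 1) -> 0
  row 24 [11000]: (0 XOR 1) -> 1
  row 25 [11001]: (0 XOR 1) -> 1
  row 26 [11010]: (0 XOR 1) -> 1
  row 27 [11011]: (0 XOR 1) -> 1
  row 28 [11100]: (1 XOR 1) -> 0
  row 29 [11101]: (1 XOR 1) -> 0
  row 30 [11110]: (1 XOR 1) -> 0
  row 31 [11111]: (1 XOR 1) -> 0
Full result column, 8 rows per line (x1,x2 fixed per line; x3,x4,x5 runs 000..111 left to right):
  rows 0-7 [x1,x2=00]: 00001111  (ones: 4)
  rows 8-15 [x1,x2=01]: 00001111  (ones: 4)
  rows 16-23 [x1,x2=10]: 11110000  (ones: 4)
  rows 24-31 [x1,x2=11]: 11110000  (ones: 4)
Count of 1-rows = 4+4+4+4 = 16

16


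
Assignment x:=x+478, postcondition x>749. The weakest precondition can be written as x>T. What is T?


Formula: wp(x:=E, P) = P[E/x] (substitute E for x in postcondition)
Step 1: Postcondition: x>749
Step 2: Substitute x+478 for x: x+478>749
Step 3: Solve for x: x > 749-478 = 271

271


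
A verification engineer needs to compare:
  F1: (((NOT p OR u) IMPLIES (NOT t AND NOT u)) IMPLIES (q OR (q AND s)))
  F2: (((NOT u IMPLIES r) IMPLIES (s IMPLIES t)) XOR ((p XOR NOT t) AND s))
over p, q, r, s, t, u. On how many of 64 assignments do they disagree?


F1 = (((NOT p OR u) IMPLIES (NOT t AND NOT u)) IMPLIES (q OR (q AND s)))
F2 = (((NOT u IMPLIES r) IMPLIES (s IMPLIES t)) XOR ((p XOR NOT t) AND s))
Evaluate both on each of 64 rows (bits = p,q,r,s,t,u):
  row 0 [000000]: F1=0 F2=1 (differ) -> 1
  row 1 [000001]: F1=1 F2=1 -> 0
  row 2 [000010]: F1=1 F2=1 -> 0
  row 3 [000011]: F1=1 F2=1 -> 0
  row 4 [000100]: F1=0 F2=0 -> 0
  (every remaining row is evaluated the same way; all 64 results are listed next)
Full result column, 8 rows per line (p,q,r fixed per line; s,t,u runs 000..111 left to right):
  rows 0-7 [p,q,r=000]: 10000000  (ones: 1)
  rows 8-15 [p,q,r=001]: 10001000  (ones: 2)
  rows 16-23 [p,q,r=010]: 00001000  (ones: 1)
  rows 24-31 [p,q,r=011]: 00000000  (ones: 0)
  rows 32-39 [p,q,r=100]: 10101101  (ones: 5)
  rows 40-47 [p,q,r=101]: 10100101  (ones: 4)
  rows 48-55 [p,q,r=110]: 00000111  (ones: 3)
  rows 56-63 [p,q,r=111]: 00001111  (ones: 4)
Disagreements = 1+2+1+0+5+4+3+4 = 20

20


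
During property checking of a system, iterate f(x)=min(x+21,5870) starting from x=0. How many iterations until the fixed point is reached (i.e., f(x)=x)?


Step 1: x=0, cap=5870, increment=21
Step 2: x grows by 21 each step until capped at 5870; fixed point is x=5870
Step 3: iterations = ceil(5870/21) = 280

280


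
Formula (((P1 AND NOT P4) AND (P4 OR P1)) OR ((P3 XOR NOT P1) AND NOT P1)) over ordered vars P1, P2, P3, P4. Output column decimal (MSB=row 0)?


Formula: (((P1 AND NOT P4) AND (P4 OR P1)) OR ((P3 XOR NOT P1) AND NOT P1)) over P1, P2, P3, P4 (16 rows)
Evaluate each row (bits = P1,P2,P3,P4, MSB first):
  row 0 [0000]: (((0 AND NOT 0) AND (0 OR 0)) OR ((0 XOR NOT 0) AND NOT 0)) -> 1
  row 1 [0001]: (((0 AND NOT 1) AND (1 OR 0)) OR ((0 XOR NOT 0) AND NOT 0)) -> 1
  row 2 [0010]: (((0 AND NOT 0) AND (0 OR 0)) OR ((1 XOR NOT 0) AND NOT 0)) -> 0
  row 3 [0011]: (((0 AND NOT 1) AND (1 OR 0)) OR ((1 XOR NOT 0) AND NOT 0)) -> 0
  row 4 [0100]: (((0 AND NOT 0) AND (0 OR 0)) OR ((0 XOR NOT 0) AND NOT 0)) -> 1
  row 5 [0101]: (((0 AND NOT 1) AND (1 OR 0)) OR ((0 XOR NOT 0) AND NOT 0)) -> 1
  row 6 [0110]: (((0 AND NOT 0) AND (0 OR 0)) OR ((1 XOR NOT 0) AND NOT 0)) -> 0
  row 7 [0111]: (((0 AND NOT 1) AND (1 OR 0)) OR ((1 XOR NOT 0) AND NOT 0)) -> 0
  row 8 [1000]: (((1 AND NOT 0) AND (0 OR 1)) OR ((0 XOR NOT 1) AND NOT 1)) -> 1
  row 9 [1001]: (((1 AND NOT 1) AND (1 OR 1)) OR ((0 XOR NOT 1) AND NOT 1)) -> 0
  row 10 [1010]: (((1 AND NOT 0) AND (0 OR 1)) OR ((1 XOR NOT 1) AND NOT 1)) -> 1
  row 11 [1011]: (((1 AND NOT 1) AND (1 OR 1)) OR ((1 XOR NOT 1) AND NOT 1)) -> 0
  row 12 [1100]: (((1 AND NOT 0) AND (0 OR 1)) OR ((0 XOR NOT 1) AND NOT 1)) -> 1
  row 13 [1101]: (((1 AND NOT 1) AND (1 OR 1)) OR ((0 XOR NOT 1) AND NOT 1)) -> 0
  row 14 [1110]: (((1 AND NOT 0) AND (0 OR 1)) OR ((1 XOR NOT 1) AND NOT 1)) -> 1
  row 15 [1111]: (((1 AND NOT 1) AND (1 OR 1)) OR ((1 XOR NOT 1) AND NOT 1)) -> 0
Full result column, 4 rows per line (P1,P2 fixed per line; P3,P4 runs 00..11 left to right):
  rows 0-3 [P1,P2=00]: 1100  = hex C
  rows 4-7 [P1,P2=01]: 1100  = hex C
  rows 8-11 [P1,P2=10]: 1010  = hex A
  rows 12-15 [P1,P2=11]: 1010  = hex A
Output column (row 0 .. row 15) = 1100110010101010
Output column grouped in 4s = 1100 1100 1010 1010 = 0xCCAA
Convert to decimal digit by digit (value = value*16 + digit):
  C -> 12
  12*16 + 12 (C) = 204
  204*16 + 10 (A) = 3274
  3274*16 + 10 (A) = 52394
Decimal = 52394

52394


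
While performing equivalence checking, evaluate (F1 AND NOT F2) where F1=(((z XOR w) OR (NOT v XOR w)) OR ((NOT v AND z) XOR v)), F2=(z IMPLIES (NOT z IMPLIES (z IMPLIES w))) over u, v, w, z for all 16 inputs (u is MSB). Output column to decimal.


F1 = (((z XOR w) OR (NOT v XOR w)) OR ((NOT v AND z) XOR v))
F2 = (z IMPLIES (NOT z IMPLIES (z IMPLIES w)))
Counterexample to F1=>F2 is where F1=1 and F2=0.
Evaluate each row (bits = u,v,w,z, MSB first):
  row 0 [0000]: F1=1 F2=1 -> F1&~F2 -> 0
  row 1 [0001]: F1=1 F2=1 -> F1&~F2 -> 0
  row 2 [0010]: F1=1 F2=1 -> F1&~F2 -> 0
  row 3 [0011]: F1=1 F2=1 -> F1&~F2 -> 0
  row 4 [0100]: F1=1 F2=1 -> F1&~F2 -> 0
  row 5 [0101]: F1=1 F2=1 -> F1&~F2 -> 0
  row 6 [0110]: F1=1 F2=1 -> F1&~F2 -> 0
  row 7 [0111]: F1=1 F2=1 -> F1&~F2 -> 0
  row 8 [1000]: F1=1 F2=1 -> F1&~F2 -> 0
  row 9 [1001]: F1=1 F2=1 -> F1&~F2 -> 0
  row 10 [1010]: F1=1 F2=1 -> F1&~F2 -> 0
  row 11 [1011]: F1=1 F2=1 -> F1&~F2 -> 0
  row 12 [1100]: F1=1 F2=1 -> F1&~F2 -> 0
  row 13 [1101]: F1=1 F2=1 -> F1&~F2 -> 0
  row 14 [1110]: F1=1 F2=1 -> F1&~F2 -> 0
  row 15 [1111]: F1=1 F2=1 -> F1&~F2 -> 0
Full result column, 4 rows per line (u,v fixed per line; w,z runs 00..11 left to right):
  rows 0-3 [u,v=00]: 0000  = hex 0
  rows 4-7 [u,v=01]: 0000  = hex 0
  rows 8-11 [u,v=10]: 0000  = hex 0
  rows 12-15 [u,v=11]: 0000  = hex 0
Counterexample vector (row 0 .. row 15) = 0000000000000000
Output column grouped in 4s = 0000 0000 0000 0000 = 0x0000
Convert to decimal digit by digit (value = value*16 + digit):
  0 -> 0
  0*16 + 0 = 0
  0*16 + 0 = 0
  0*16 + 0 = 0
Decimal = 0

0


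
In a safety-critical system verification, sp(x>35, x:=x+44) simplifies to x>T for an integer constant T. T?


Formula: sp(P, x:=E) = exists old_x. (x = E[old_x/x]) AND P[old_x/x] (old_x is the value of x before the assignment; eliminate old_x by solving x = E[old_x/x] for old_x)
Step 1: Precondition P: x>35, i.e. old_x > 35
Step 2: Assignment gives x = old_x + 44, so old_x = x - 44
Step 3: Substitute into P: x - 44 > 35
Step 4: Simplify: x > 35+44 = 79

79


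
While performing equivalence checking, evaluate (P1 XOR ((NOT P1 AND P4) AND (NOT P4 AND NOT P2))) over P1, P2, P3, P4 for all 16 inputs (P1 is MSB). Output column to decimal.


Formula: (P1 XOR ((NOT P1 AND P4) AND (NOT P4 AND NOT P2))) over P1, P2, P3, P4 (16 rows)
Evaluate each row (bits = P1,P2,P3,P4, MSB first):
  row 0 [0000]: (0 XOR ((NOT 0 AND 0) AND (NOT 0 AND NOT 0))) -> 0
  row 1 [0001]: (0 XOR ((NOT 0 AND 1) AND (NOT 1 AND NOT 0))) -> 0
  row 2 [0010]: (0 XOR ((NOT 0 AND 0) AND (NOT 0 AND NOT 0))) -> 0
  row 3 [0011]: (0 XOR ((NOT 0 AND 1) AND (NOT 1 AND NOT 0))) -> 0
  row 4 [0100]: (0 XOR ((NOT 0 AND 0) AND (NOT 0 AND NOT 1))) -> 0
  row 5 [0101]: (0 XOR ((NOT 0 AND 1) AND (NOT 1 AND NOT 1))) -> 0
  row 6 [0110]: (0 XOR ((NOT 0 AND 0) AND (NOT 0 AND NOT 1))) -> 0
  row 7 [0111]: (0 XOR ((NOT 0 AND 1) AND (NOT 1 AND NOT 1))) -> 0
  row 8 [1000]: (1 XOR ((NOT 1 AND 0) AND (NOT 0 AND NOT 0))) -> 1
  row 9 [1001]: (1 XOR ((NOT 1 AND 1) AND (NOT 1 AND NOT 0))) -> 1
  row 10 [1010]: (1 XOR ((NOT 1 AND 0) AND (NOT 0 AND NOT 0))) -> 1
  row 11 [1011]: (1 XOR ((NOT 1 AND 1) AND (NOT 1 AND NOT 0))) -> 1
  row 12 [1100]: (1 XOR ((NOT 1 AND 0) AND (NOT 0 AND NOT 1))) -> 1
  row 13 [1101]: (1 XOR ((NOT 1 AND 1) AND (NOT 1 AND NOT 1))) -> 1
  row 14 [1110]: (1 XOR ((NOT 1 AND 0) AND (NOT 0 AND NOT 1))) -> 1
  row 15 [1111]: (1 XOR ((NOT 1 AND 1) AND (NOT 1 AND NOT 1))) -> 1
Full result column, 4 rows per line (P1,P2 fixed per line; P3,P4 runs 00..11 left to right):
  rows 0-3 [P1,P2=00]: 0000  = hex 0
  rows 4-7 [P1,P2=01]: 0000  = hex 0
  rows 8-11 [P1,P2=10]: 1111  = hex F
  rows 12-15 [P1,P2=11]: 1111  = hex F
Output column (row 0 .. row 15) = 0000000011111111
Output column grouped in 4s = 0000 0000 1111 1111 = 0x00FF
Convert to decimal digit by digit (value = value*16 + digit):
  0 -> 0
  0*16 + 0 = 0
  0*16 + 15 (F) = 15
  15*16 + 15 (F) = 255
Decimal = 255

255


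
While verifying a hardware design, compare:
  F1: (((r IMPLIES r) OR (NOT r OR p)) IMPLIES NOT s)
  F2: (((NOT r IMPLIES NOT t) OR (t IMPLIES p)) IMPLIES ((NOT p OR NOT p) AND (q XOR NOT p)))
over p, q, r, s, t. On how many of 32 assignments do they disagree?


F1 = (((r IMPLIES r) OR (NOT r OR p)) IMPLIES NOT s)
F2 = (((NOT r IMPLIES NOT t) OR (t IMPLIES p)) IMPLIES ((NOT p OR NOT p) AND (q XOR NOT p)))
Evaluate both on each of 32 rows (bits = p,q,r,s,t):
  row 0 [00000]: F1=1 F2=1 -> 0
  row 1 [00001]: F1=1 F2=1 -> 0
  row 2 [00010]: F1=0 F2=1 (differ) -> 1
  row 3 [00011]: F1=0 F2=1 (differ) -> 1
  row 4 [00100]: F1=1 F2=1 -> 0
  row 5 [00101]: F1=1 F2=1 -> 0
  row 6 [00110]: F1=0 F2=1 (differ) -> 1
  row 7 [00111]: F1=0 F2=1 (differ) -> 1
  row 8 [01000]: F1=1 F2=0 (differ) -> 1
  row 9 [01001]: F1=1 F2=1 -> 0
  row 10 [01010]: F1=0 F2=0 -> 0
  row 11 [01011]: F1=0 F2=1 (differ) -> 1
  row 12 [01100]: F1=1 F2=0 (differ) -> 1
  row 13 [01101]: F1=1 F2=0 (differ) -> 1
  row 14 [01110]: F1=0 F2=0 -> 0
  row 15 [01111]: F1=0 F2=0 -> 0
  row 16 [10000]: F1=1 F2=0 (differ) -> 1
  row 17 [10001]: F1=1 F2=0 (differ) -> 1
  row 18 [10010]: F1=0 F2=0 -> 0
  row 19 [10011]: F1=0 F2=0 -> 0
  row 20 [10100]: F1=1 F2=0 (differ) -> 1
  row 21 [10101]: F1=1 F2=0 (differ) -> 1
  row 22 [10110]: F1=0 F2=0 -> 0
  row 23 [10111]: F1=0 F2=0 -> 0
  row 24 [11000]: F1=1 F2=0 (differ) -> 1
  row 25 [11001]: F1=1 F2=0 (differ) -> 1
  row 26 [11010]: F1=0 F2=0 -> 0
  row 27 [11011]: F1=0 F2=0 -> 0
  row 28 [11100]: F1=1 F2=0 (differ) -> 1
  row 29 [11101]: F1=1 F2=0 (differ) -> 1
  row 30 [11110]: F1=0 F2=0 -> 0
  row 31 [11111]: F1=0 F2=0 -> 0
Full result column, 8 rows per line (p,q fixed per line; r,s,t runs 000..111 left to right):
  rows 0-7 [p,q=00]: 00110011  (ones: 4)
  rows 8-15 [p,q=01]: 10011100  (ones: 4)
  rows 16-23 [p,q=10]: 11001100  (ones: 4)
  rows 24-31 [p,q=11]: 11001100  (ones: 4)
Disagreements = 4+4+4+4 = 16

16


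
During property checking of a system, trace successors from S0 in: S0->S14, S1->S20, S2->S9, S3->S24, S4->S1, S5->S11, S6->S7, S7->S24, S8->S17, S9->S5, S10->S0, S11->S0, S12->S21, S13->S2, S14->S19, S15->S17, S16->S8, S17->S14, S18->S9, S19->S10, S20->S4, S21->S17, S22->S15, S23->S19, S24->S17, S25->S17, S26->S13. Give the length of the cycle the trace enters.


Trace from S0 until a state repeats:
  S0 -> S14 -> S19 -> S10 -> S0
S0 first seen at step 0, revisited at step 4.
Cycle length = 4 - 0 = 4

4


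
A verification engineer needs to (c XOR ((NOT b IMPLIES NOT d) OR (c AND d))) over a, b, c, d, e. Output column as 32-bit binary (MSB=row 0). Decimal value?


Formula: (c XOR ((NOT b IMPLIES NOT d) OR (c AND d))) over a, b, c, d, e (32 rows)
Evaluate each row (bits = a,b,c,d,e, MSB first):
  row 0 [00000]: (0 XOR ((NOT 0 IMPLIES NOT 0) OR (0 AND 0))) -> 1
  row 1 [00001]: (0 XOR ((NOT 0 IMPLIES NOT 0) OR (0 AND 0))) -> 1
  row 2 [00010]: (0 XOR ((NOT 0 IMPLIES NOT 1) OR (0 AND 1))) -> 0
  row 3 [00011]: (0 XOR ((NOT 0 IMPLIES NOT 1) OR (0 AND 1))) -> 0
  row 4 [00100]: (1 XOR ((NOT 0 IMPLIES NOT 0) OR (1 AND 0))) -> 0
  row 5 [00101]: (1 XOR ((NOT 0 IMPLIES NOT 0) OR (1 AND 0))) -> 0
  row 6 [00110]: (1 XOR ((NOT 0 IMPLIES NOT 1) OR (1 AND 1))) -> 0
  row 7 [00111]: (1 XOR ((NOT 0 IMPLIES NOT 1) OR (1 AND 1))) -> 0
  row 8 [01000]: (0 XOR ((NOT 1 IMPLIES NOT 0) OR (0 AND 0))) -> 1
  row 9 [01001]: (0 XOR ((NOT 1 IMPLIES NOT 0) OR (0 AND 0))) -> 1
  row 10 [01010]: (0 XOR ((NOT 1 IMPLIES NOT 1) OR (0 AND 1))) -> 1
  row 11 [01011]: (0 XOR ((NOT 1 IMPLIES NOT 1) OR (0 AND 1))) -> 1
  row 12 [01100]: (1 XOR ((NOT 1 IMPLIES NOT 0) OR (1 AND 0))) -> 0
  row 13 [01101]: (1 XOR ((NOT 1 IMPLIES NOT 0) OR (1 AND 0))) -> 0
  row 14 [01110]: (1 XOR ((NOT 1 IMPLIES NOT 1) OR (1 AND 1))) -> 0
  row 15 [01111]: (1 XOR ((NOT 1 IMPLIES NOT 1) OR (1 AND 1))) -> 0
  row 16 [10000]: (0 XOR ((NOT 0 IMPLIES NOT 0) OR (0 AND 0))) -> 1
  row 17 [10001]: (0 XOR ((NOT 0 IMPLIES NOT 0) OR (0 AND 0))) -> 1
  row 18 [10010]: (0 XOR ((NOT 0 IMPLIES NOT 1) OR (0 AND 1))) -> 0
  row 19 [10011]: (0 XOR ((NOT 0 IMPLIES NOT 1) OR (0 AND 1))) -> 0
  row 20 [10100]: (1 XOR ((NOT 0 IMPLIES NOT 0) OR (1 AND 0))) -> 0
  row 21 [10101]: (1 XOR ((NOT 0 IMPLIES NOT 0) OR (1 AND 0))) -> 0
  row 22 [10110]: (1 XOR ((NOT 0 IMPLIES NOT 1) OR (1 AND 1))) -> 0
  row 23 [10111]: (1 XOR ((NOT 0 IMPLIES NOT 1) OR (1 AND 1))) -> 0
  row 24 [11000]: (0 XOR ((NOT 1 IMPLIES NOT 0) OR (0 AND 0))) -> 1
  row 25 [11001]: (0 XOR ((NOT 1 IMPLIES NOT 0) OR (0 AND 0))) -> 1
  row 26 [11010]: (0 XOR ((NOT 1 IMPLIES NOT 1) OR (0 AND 1))) -> 1
  row 27 [11011]: (0 XOR ((NOT 1 IMPLIES NOT 1) OR (0 AND 1))) -> 1
  row 28 [11100]: (1 XOR ((NOT 1 IMPLIES NOT 0) OR (1 AND 0))) -> 0
  row 29 [11101]: (1 XOR ((NOT 1 IMPLIES NOT 0) OR (1 AND 0))) -> 0
  row 30 [11110]: (1 XOR ((NOT 1 IMPLIES NOT 1) OR (1 AND 1))) -> 0
  row 31 [11111]: (1 XOR ((NOT 1 IMPLIES NOT 1) OR (1 AND 1))) -> 0
Full result column, 4 rows per line (a,b,c fixed per line; d,e runs 00..11 left to right):
  rows 0-3 [a,b,c=000]: 1100  = hex C
  rows 4-7 [a,b,c=001]: 0000  = hex 0
  rows 8-11 [a,b,c=010]: 1111  = hex F
  rows 12-15 [a,b,c=011]: 0000  = hex 0
  rows 16-19 [a,b,c=100]: 1100  = hex C
  rows 20-23 [a,b,c=101]: 0000  = hex 0
  rows 24-27 [a,b,c=110]: 1111  = hex F
  rows 28-31 [a,b,c=111]: 0000  = hex 0
Output column (row 0 .. row 31) = 11000000111100001100000011110000
Output column grouped in 4s = 1100 0000 1111 0000 1100 0000 1111 0000 = 0xC0F0C0F0
Convert to decimal digit by digit (value = value*16 + digit):
  C -> 12
  12*16 + 0 = 192
  192*16 + 15 (F) = 3087
  3087*16 + 0 = 49392
  49392*16 + 12 (C) = 790284
  790284*16 + 0 = 12644544
  12644544*16 + 15 (F) = 202312719
  202312719*16 + 0 = 3237003504
Decimal = 3237003504

3237003504


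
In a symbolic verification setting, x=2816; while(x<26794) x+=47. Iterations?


Step 1: x goes from 2816 toward 26794 by 47; the body runs while x<26794, so iterations = ceil((bound-start)/step)
Step 2: Distance=23978
Step 3: ceil(23978/47)=511

511


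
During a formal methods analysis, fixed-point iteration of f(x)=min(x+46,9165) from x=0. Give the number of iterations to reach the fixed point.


Step 1: x=0, cap=9165, increment=46
Step 2: x grows by 46 each step until capped at 9165; fixed point is x=9165
Step 3: iterations = ceil(9165/46) = 200

200


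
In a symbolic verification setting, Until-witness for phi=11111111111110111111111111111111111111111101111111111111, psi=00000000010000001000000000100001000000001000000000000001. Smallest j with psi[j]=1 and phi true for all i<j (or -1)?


(phi U psi) at 0: need smallest j with psi[j]=1 and phi[i]=1 for all i in [0,j).
Scan from step 0:
  step 0: phi=1, psi=0 -> continue
  step 1: phi=1, psi=0 -> continue
  step 2: phi=1, psi=0 -> continue
  step 3: phi=1, psi=0 -> continue
  step 9: psi=1 and phi held for [0,9) -> witness found
Witness step = 9

9


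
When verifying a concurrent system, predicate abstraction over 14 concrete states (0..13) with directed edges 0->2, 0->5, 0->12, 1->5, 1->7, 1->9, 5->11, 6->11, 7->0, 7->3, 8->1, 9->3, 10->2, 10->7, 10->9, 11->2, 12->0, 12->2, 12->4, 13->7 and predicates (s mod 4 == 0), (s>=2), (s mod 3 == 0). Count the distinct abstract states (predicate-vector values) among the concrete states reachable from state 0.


BFS from 0:
Concrete reachable: {0, 2, 4, 5, 11, 12}
Abstract via predicates (s mod 4 == 0), (s>=2), (s mod 3 == 0):
  (0,1,0) <- {2, 5, 11}
  (1,0,1) <- {0}
  (1,1,0) <- {4}
  (1,1,1) <- {12}
Distinct abstract states = 4

4


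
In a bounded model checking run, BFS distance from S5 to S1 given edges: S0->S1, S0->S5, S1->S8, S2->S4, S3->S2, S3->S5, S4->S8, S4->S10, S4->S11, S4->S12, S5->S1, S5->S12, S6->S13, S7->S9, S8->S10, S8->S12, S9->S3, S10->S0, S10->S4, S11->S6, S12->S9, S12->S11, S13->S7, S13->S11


BFS layer-by-layer from S5:
  dist 0: {S5}
  dist 1: {S1, S12}
  -> S1 reached at distance 1
Shortest path length = 1

1


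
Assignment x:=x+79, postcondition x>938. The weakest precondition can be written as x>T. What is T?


Formula: wp(x:=E, P) = P[E/x] (substitute E for x in postcondition)
Step 1: Postcondition: x>938
Step 2: Substitute x+79 for x: x+79>938
Step 3: Solve for x: x > 938-79 = 859

859


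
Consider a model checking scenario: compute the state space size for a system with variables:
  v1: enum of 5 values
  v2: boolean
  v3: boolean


State space = product of domain sizes of all variables.
Domain sizes:
  v1 (enum of 5 values): 5
  v2 (boolean): 2
  v3 (boolean): 2
Product = 5 * 2 * 2 = 20

20


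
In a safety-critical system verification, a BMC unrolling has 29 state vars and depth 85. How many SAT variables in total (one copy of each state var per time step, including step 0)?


BMC unrolls to depth k, creating one copy of each state var for steps 0..k.
Step count = 85 + 1 = 86 (steps 0 through 85)
Vars per step = 29
Total = 29 * 86 = 2494

2494


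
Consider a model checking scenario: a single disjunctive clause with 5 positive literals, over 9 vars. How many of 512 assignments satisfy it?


Step 1: Total=2^9=512
Step 2: Unsat when all 5 false: 2^4=16
Step 3: Sat=512-16=496

496


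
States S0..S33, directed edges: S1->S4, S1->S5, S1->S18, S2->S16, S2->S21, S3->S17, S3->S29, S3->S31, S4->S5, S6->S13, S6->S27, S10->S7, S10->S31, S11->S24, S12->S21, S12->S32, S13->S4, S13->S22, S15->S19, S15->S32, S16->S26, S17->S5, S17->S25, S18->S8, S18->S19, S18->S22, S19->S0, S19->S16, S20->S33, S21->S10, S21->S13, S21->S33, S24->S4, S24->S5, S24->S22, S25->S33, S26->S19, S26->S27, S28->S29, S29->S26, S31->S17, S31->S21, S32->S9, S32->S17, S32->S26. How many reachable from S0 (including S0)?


BFS from S0:
  layer 0: {S0}
Reachable set: {S0}
Count = 1

1


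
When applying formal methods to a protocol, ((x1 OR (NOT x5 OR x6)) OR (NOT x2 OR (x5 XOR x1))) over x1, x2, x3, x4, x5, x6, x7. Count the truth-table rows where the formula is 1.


Formula: ((x1 OR (NOT x5 OR x6)) OR (NOT x2 OR (x5 XOR x1))) over 7 vars (128 rows)
Evaluate each row (x1, x2, x3, x4, x5, x6, x7 as bits, MSB first):
  row 0 [0000000]: ((0 OR (NOT 0 OR 0)) OR (NOT 0 OR (0 XOR 0))) -> 1
  row 1 [0000001]: ((0 OR (NOT 0 OR 0)) OR (NOT 0 OR (0 XOR 0))) -> 1
  row 2 [0000010]: ((0 OR (NOT 0 OR 1)) OR (NOT 0 OR (0 XOR 0))) -> 1
  row 3 [0000011]: ((0 OR (NOT 0 OR 1)) OR (NOT 0 OR (0 XOR 0))) -> 1
  row 4 [0000100]: ((0 OR (NOT 1 OR 0)) OR (NOT 0 OR (1 XOR 0))) -> 1
  (every remaining row is evaluated the same way; all 128 results are listed next)
Full result column, 8 rows per line (x1,x2,x3,x4 fixed per line; x5,x6,x7 runs 000..111 left to right):
  rows 0-7 [x1,x2,x3,x4=0000]: 11111111  (ones: 8)
  rows 8-15 [x1,x2,x3,x4=0001]: 11111111  (ones: 8)
  rows 16-23 [x1,x2,x3,x4=0010]: 11111111  (ones: 8)
  rows 24-31 [x1,x2,x3,x4=0011]: 11111111  (ones: 8)
  rows 32-39 [x1,x2,x3,x4=0100]: 11111111  (ones: 8)
  rows 40-47 [x1,x2,x3,x4=0101]: 11111111  (ones: 8)
  rows 48-55 [x1,x2,x3,x4=0110]: 11111111  (ones: 8)
  rows 56-63 [x1,x2,x3,x4=0111]: 11111111  (ones: 8)
  rows 64-71 [x1,x2,x3,x4=1000]: 11111111  (ones: 8)
  rows 72-79 [x1,x2,x3,x4=1001]: 11111111  (ones: 8)
  rows 80-87 [x1,x2,x3,x4=1010]: 11111111  (ones: 8)
  rows 88-95 [x1,x2,x3,x4=1011]: 11111111  (ones: 8)
  rows 96-103 [x1,x2,x3,x4=1100]: 11111111  (ones: 8)
  rows 104-111 [x1,x2,x3,x4=1101]: 11111111  (ones: 8)
  rows 112-119 [x1,x2,x3,x4=1110]: 11111111  (ones: 8)
  rows 120-127 [x1,x2,x3,x4=1111]: 11111111  (ones: 8)
Count of 1-rows = 8+8+8+8+8+8+8+8+8+8+8+8+8+8+8+8 = 128

128


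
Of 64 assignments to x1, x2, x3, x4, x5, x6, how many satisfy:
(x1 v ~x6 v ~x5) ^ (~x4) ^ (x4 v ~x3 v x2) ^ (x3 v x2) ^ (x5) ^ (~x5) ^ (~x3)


CNF with 7 clauses over 6 vars (64 assignments).
An assignment satisfies CNF iff every clause has >=1 true literal.
Check each row (bits = x1,x2,x3,x4,x5,x6; clause T/F shown):
  row 0 [000000]: clauses=TTTFFTT -> 0
  row 1 [000001]: clauses=TTTFFTT -> 0
  row 2 [000010]: clauses=TTTFTFT -> 0
  row 3 [000011]: clauses=FTTFTFT -> 0
  row 4 [000100]: clauses=TFTFFTT -> 0
  (every remaining row is evaluated the same way; all 64 results are listed next)
Full result column, 8 rows per line (x1,x2,x3 fixed per line; x4,x5,x6 runs 000..111 left to right):
  rows 0-7 [x1,x2,x3=000]: 00000000  (ones: 0)
  rows 8-15 [x1,x2,x3=001]: 00000000  (ones: 0)
  rows 16-23 [x1,x2,x3=010]: 00000000  (ones: 0)
  rows 24-31 [x1,x2,x3=011]: 00000000  (ones: 0)
  rows 32-39 [x1,x2,x3=100]: 00000000  (ones: 0)
  rows 40-47 [x1,x2,x3=101]: 00000000  (ones: 0)
  rows 48-55 [x1,x2,x3=110]: 00000000  (ones: 0)
  rows 56-63 [x1,x2,x3=111]: 00000000  (ones: 0)
Satisfying assignments = 0+0+0+0+0+0+0+0 = 0

0


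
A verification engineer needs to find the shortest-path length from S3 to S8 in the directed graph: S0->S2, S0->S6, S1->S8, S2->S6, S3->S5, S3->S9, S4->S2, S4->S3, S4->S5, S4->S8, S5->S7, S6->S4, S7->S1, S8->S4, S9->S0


BFS layer-by-layer from S3:
  dist 0: {S3}
  dist 1: {S5, S9}
  dist 2: {S0, S7}
  dist 3: {S1, S2, S6}
  dist 4: {S4, S8}
  -> S8 reached at distance 4
Shortest path length = 4

4


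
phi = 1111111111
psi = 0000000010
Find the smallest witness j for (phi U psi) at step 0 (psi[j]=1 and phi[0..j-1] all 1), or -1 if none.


(phi U psi) at 0: need smallest j with psi[j]=1 and phi[i]=1 for all i in [0,j).
Scan from step 0:
  step 0: phi=1, psi=0 -> continue
  step 1: phi=1, psi=0 -> continue
  step 2: phi=1, psi=0 -> continue
  step 3: phi=1, psi=0 -> continue
  step 8: psi=1 and phi held for [0,8) -> witness found
Witness step = 8

8


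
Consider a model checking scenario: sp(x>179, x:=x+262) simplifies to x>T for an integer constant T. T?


Formula: sp(P, x:=E) = exists old_x. (x = E[old_x/x]) AND P[old_x/x] (old_x is the value of x before the assignment; eliminate old_x by solving x = E[old_x/x] for old_x)
Step 1: Precondition P: x>179, i.e. old_x > 179
Step 2: Assignment gives x = old_x + 262, so old_x = x - 262
Step 3: Substitute into P: x - 262 > 179
Step 4: Simplify: x > 179+262 = 441

441


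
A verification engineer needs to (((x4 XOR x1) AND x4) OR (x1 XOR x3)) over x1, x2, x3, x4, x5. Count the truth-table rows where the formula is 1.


Formula: (((x4 XOR x1) AND x4) OR (x1 XOR x3)) over 5 vars (32 rows)
Evaluate each row (x1, x2, x3, x4, x5 as bits, MSB first):
  row 0 [00000]: (((0 XOR 0) AND 0) OR (0 XOR 0)) -> 0
  row 1 [00001]: (((0 XOR 0) AND 0) OR (0 XOR 0)) -> 0
  row 2 [00010]: (((1 XOR 0) AND 1) OR (0 XOR 0)) -> 1
  row 3 [00011]: (((1 XOR 0) AND 1) OR (0 XOR 0)) -> 1
  row 4 [00100]: (((0 XOR 0) AND 0) OR (0 XOR 1)) -> 1
  row 5 [00101]: (((0 XOR 0) AND 0) OR (0 XOR 1)) -> 1
  row 6 [00110]: (((1 XOR 0) AND 1) OR (0 XOR 1)) -> 1
  row 7 [00111]: (((1 XOR 0) AND 1) OR (0 XOR 1)) -> 1
  row 8 [01000]: (((0 XOR 0) AND 0) OR (0 XOR 0)) -> 0
  row 9 [01001]: (((0 XOR 0) AND 0) OR (0 XOR 0)) -> 0
  row 10 [01010]: (((1 XOR 0) AND 1) OR (0 XOR 0)) -> 1
  row 11 [01011]: (((1 XOR 0) AND 1) OR (0 XOR 0)) -> 1
  row 12 [01100]: (((0 XOR 0) AND 0) OR (0 XOR 1)) -> 1
  row 13 [01101]: (((0 XOR 0) AND 0) OR (0 XOR 1)) -> 1
  row 14 [01110]: (((1 XOR 0) AND 1) OR (0 XOR 1)) -> 1
  row 15 [01111]: (((1 XOR 0) AND 1) OR (0 XOR 1)) -> 1
  row 16 [10000]: (((0 XOR 1) AND 0) OR (1 XOR 0)) -> 1
  row 17 [10001]: (((0 XOR 1) AND 0) OR (1 XOR 0)) -> 1
  row 18 [10010]: (((1 XOR 1) AND 1) OR (1 XOR 0)) -> 1
  row 19 [10011]: (((1 XOR 1) AND 1) OR (1 XOR 0)) -> 1
  row 20 [10100]: (((0 XOR 1) AND 0) OR (1 XOR 1)) -> 0
  row 21 [10101]: (((0 XOR 1) AND 0) OR (1 XOR 1)) -> 0
  row 22 [10110]: (((1 XOR 1) AND 1) OR (1 XOR 1)) -> 0
  row 23 [10111]: (((1 XOR 1) AND 1) OR (1 XOR 1)) -> 0
  row 24 [11000]: (((0 XOR 1) AND 0) OR (1 XOR 0)) -> 1
  row 25 [11001]: (((0 XOR 1) AND 0) OR (1 XOR 0)) -> 1
  row 26 [11010]: (((1 XOR 1) AND 1) OR (1 XOR 0)) -> 1
  row 27 [11011]: (((1 XOR 1) AND 1) OR (1 XOR 0)) -> 1
  row 28 [11100]: (((0 XOR 1) AND 0) OR (1 XOR 1)) -> 0
  row 29 [11101]: (((0 XOR 1) AND 0) OR (1 XOR 1)) -> 0
  row 30 [11110]: (((1 XOR 1) AND 1) OR (1 XOR 1)) -> 0
  row 31 [11111]: (((1 XOR 1) AND 1) OR (1 XOR 1)) -> 0
Full result column, 8 rows per line (x1,x2 fixed per line; x3,x4,x5 runs 000..111 left to right):
  rows 0-7 [x1,x2=00]: 00111111  (ones: 6)
  rows 8-15 [x1,x2=01]: 00111111  (ones: 6)
  rows 16-23 [x1,x2=10]: 11110000  (ones: 4)
  rows 24-31 [x1,x2=11]: 11110000  (ones: 4)
Count of 1-rows = 6+6+4+4 = 20

20


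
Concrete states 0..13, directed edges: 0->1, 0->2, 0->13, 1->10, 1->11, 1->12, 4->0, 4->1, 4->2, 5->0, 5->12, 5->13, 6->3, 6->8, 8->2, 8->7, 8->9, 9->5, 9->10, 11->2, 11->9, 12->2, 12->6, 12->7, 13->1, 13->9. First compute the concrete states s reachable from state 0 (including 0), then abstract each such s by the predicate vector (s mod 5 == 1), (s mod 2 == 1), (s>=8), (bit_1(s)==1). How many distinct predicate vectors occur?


BFS from 0:
Concrete reachable: {0, 1, 2, 3, 5, 6, 7, 8, 9, 10, 11, 12, 13}
Abstract via predicates (s mod 5 == 1), (s mod 2 == 1), (s>=8), (bit_1(s)==1):
  (0,0,0,0) <- {0}
  (0,0,0,1) <- {2}
  (0,0,1,0) <- {8, 12}
  (0,0,1,1) <- {10}
  (0,1,0,0) <- {5}
  (0,1,0,1) <- {3, 7}
  (0,1,1,0) <- {9, 13}
  (1,0,0,1) <- {6}
  (1,1,0,0) <- {1}
  (1,1,1,1) <- {11}
Distinct abstract states = 10

10


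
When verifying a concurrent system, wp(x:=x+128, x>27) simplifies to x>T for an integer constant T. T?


Formula: wp(x:=E, P) = P[E/x] (substitute E for x in postcondition)
Step 1: Postcondition: x>27
Step 2: Substitute x+128 for x: x+128>27
Step 3: Solve for x: x > 27-128 = -101

-101


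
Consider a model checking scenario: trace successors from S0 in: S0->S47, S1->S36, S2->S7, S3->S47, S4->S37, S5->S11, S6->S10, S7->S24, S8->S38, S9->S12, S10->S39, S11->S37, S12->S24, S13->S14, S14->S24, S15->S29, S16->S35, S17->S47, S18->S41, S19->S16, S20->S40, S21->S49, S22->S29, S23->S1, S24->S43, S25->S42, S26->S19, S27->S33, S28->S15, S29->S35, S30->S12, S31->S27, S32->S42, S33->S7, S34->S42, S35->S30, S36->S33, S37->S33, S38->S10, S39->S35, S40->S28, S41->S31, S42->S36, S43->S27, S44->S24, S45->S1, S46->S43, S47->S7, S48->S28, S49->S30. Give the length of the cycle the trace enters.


Trace from S0 until a state repeats:
  S0 -> S47 -> S7 -> S24 -> S43 -> S27 -> S33 -> S7
S7 first seen at step 2, revisited at step 7.
Cycle length = 7 - 2 = 5

5


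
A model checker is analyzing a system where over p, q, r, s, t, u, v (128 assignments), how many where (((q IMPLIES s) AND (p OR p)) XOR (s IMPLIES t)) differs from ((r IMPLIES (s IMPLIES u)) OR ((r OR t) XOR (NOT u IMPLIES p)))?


F1 = (((q IMPLIES s) AND (p OR p)) XOR (s IMPLIES t))
F2 = ((r IMPLIES (s IMPLIES u)) OR ((r OR t) XOR (NOT u IMPLIES p)))
Evaluate both on each of 128 rows (bits = p,q,r,s,t,u,v):
  row 0 [0000000]: F1=1 F2=1 -> 0
  row 1 [0000001]: F1=1 F2=1 -> 0
  row 2 [0000010]: F1=1 F2=1 -> 0
  row 3 [0000011]: F1=1 F2=1 -> 0
  row 4 [0000100]: F1=1 F2=1 -> 0
  (every remaining row is evaluated the same way; all 128 results are listed next)
Full result column, 8 rows per line (p,q,r,s fixed per line; t,u,v runs 000..111 left to right):
  rows 0-7 [p,q,r,s=0000]: 00000000  (ones: 0)
  rows 8-15 [p,q,r,s=0001]: 11110000  (ones: 4)
  rows 16-23 [p,q,r,s=0010]: 00000000  (ones: 0)
  rows 24-31 [p,q,r,s=0011]: 11110000  (ones: 4)
  rows 32-39 [p,q,r,s=0100]: 00000000  (ones: 0)
  rows 40-47 [p,q,r,s=0101]: 11110000  (ones: 4)
  rows 48-55 [p,q,r,s=0110]: 00000000  (ones: 0)
  rows 56-63 [p,q,r,s=0111]: 11110000  (ones: 4)
  rows 64-71 [p,q,r,s=1000]: 11111111  (ones: 8)
  rows 72-79 [p,q,r,s=1001]: 00001111  (ones: 4)
  rows 80-87 [p,q,r,s=1010]: 11111111  (ones: 8)
  rows 88-95 [p,q,r,s=1011]: 11000011  (ones: 4)
  rows 96-103 [p,q,r,s=1100]: 00000000  (ones: 0)
  rows 104-111 [p,q,r,s=1101]: 00001111  (ones: 4)
  rows 112-119 [p,q,r,s=1110]: 00000000  (ones: 0)
  rows 120-127 [p,q,r,s=1111]: 11000011  (ones: 4)
Disagreements = 0+4+0+4+0+4+0+4+8+4+8+4+0+4+0+4 = 48

48


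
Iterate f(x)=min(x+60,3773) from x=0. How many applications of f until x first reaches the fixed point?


Step 1: x=0, cap=3773, increment=60
Step 2: x grows by 60 each step until capped at 3773; fixed point is x=3773
Step 3: iterations = ceil(3773/60) = 63

63


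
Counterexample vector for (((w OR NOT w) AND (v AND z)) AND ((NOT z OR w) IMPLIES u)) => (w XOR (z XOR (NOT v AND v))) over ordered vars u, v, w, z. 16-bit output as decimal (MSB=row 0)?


F1 = (((w OR NOT w) AND (v AND z)) AND ((NOT z OR w) IMPLIES u))
F2 = (w XOR (z XOR (NOT v AND v)))
Counterexample to F1=>F2 is where F1=1 and F2=0.
Evaluate each row (bits = u,v,w,z, MSB first):
  row 0 [0000]: F1=0 F2=0 -> F1&~F2 -> 0
  row 1 [0001]: F1=0 F2=1 -> F1&~F2 -> 0
  row 2 [0010]: F1=0 F2=1 -> F1&~F2 -> 0
  row 3 [0011]: F1=0 F2=0 -> F1&~F2 -> 0
  row 4 [0100]: F1=0 F2=0 -> F1&~F2 -> 0
  row 5 [0101]: F1=1 F2=1 -> F1&~F2 -> 0
  row 6 [0110]: F1=0 F2=1 -> F1&~F2 -> 0
  row 7 [0111]: F1=0 F2=0 -> F1&~F2 -> 0
  row 8 [1000]: F1=0 F2=0 -> F1&~F2 -> 0
  row 9 [1001]: F1=0 F2=1 -> F1&~F2 -> 0
  row 10 [1010]: F1=0 F2=1 -> F1&~F2 -> 0
  row 11 [1011]: F1=0 F2=0 -> F1&~F2 -> 0
  row 12 [1100]: F1=0 F2=0 -> F1&~F2 -> 0
  row 13 [1101]: F1=1 F2=1 -> F1&~F2 -> 0
  row 14 [1110]: F1=0 F2=1 -> F1&~F2 -> 0
  row 15 [1111]: F1=1 F2=0 -> F1&~F2 -> 1
Full result column, 4 rows per line (u,v fixed per line; w,z runs 00..11 left to right):
  rows 0-3 [u,v=00]: 0000  = hex 0
  rows 4-7 [u,v=01]: 0000  = hex 0
  rows 8-11 [u,v=10]: 0000  = hex 0
  rows 12-15 [u,v=11]: 0001  = hex 1
Counterexample vector (row 0 .. row 15) = 0000000000000001
Output column grouped in 4s = 0000 0000 0000 0001 = 0x0001
Convert to decimal digit by digit (value = value*16 + digit):
  0 -> 0
  0*16 + 0 = 0
  0*16 + 0 = 0
  0*16 + 1 = 1
Decimal = 1

1


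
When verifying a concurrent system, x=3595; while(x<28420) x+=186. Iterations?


Step 1: x goes from 3595 toward 28420 by 186; the body runs while x<28420, so iterations = ceil((bound-start)/step)
Step 2: Distance=24825
Step 3: ceil(24825/186)=134

134


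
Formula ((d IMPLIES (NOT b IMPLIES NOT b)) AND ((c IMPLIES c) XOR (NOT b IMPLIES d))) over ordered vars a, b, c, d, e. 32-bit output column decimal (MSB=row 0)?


Formula: ((d IMPLIES (NOT b IMPLIES NOT b)) AND ((c IMPLIES c) XOR (NOT b IMPLIES d))) over a, b, c, d, e (32 rows)
Evaluate each row (bits = a,b,c,d,e, MSB first):
  row 0 [00000]: ((0 IMPLIES (NOT 0 IMPLIES NOT 0)) AND ((0 IMPLIES 0) XOR (NOT 0 IMPLIES 0))) -> 1
  row 1 [00001]: ((0 IMPLIES (NOT 0 IMPLIES NOT 0)) AND ((0 IMPLIES 0) XOR (NOT 0 IMPLIES 0))) -> 1
  row 2 [00010]: ((1 IMPLIES (NOT 0 IMPLIES NOT 0)) AND ((0 IMPLIES 0) XOR (NOT 0 IMPLIES 1))) -> 0
  row 3 [00011]: ((1 IMPLIES (NOT 0 IMPLIES NOT 0)) AND ((0 IMPLIES 0) XOR (NOT 0 IMPLIES 1))) -> 0
  row 4 [00100]: ((0 IMPLIES (NOT 0 IMPLIES NOT 0)) AND ((1 IMPLIES 1) XOR (NOT 0 IMPLIES 0))) -> 1
  row 5 [00101]: ((0 IMPLIES (NOT 0 IMPLIES NOT 0)) AND ((1 IMPLIES 1) XOR (NOT 0 IMPLIES 0))) -> 1
  row 6 [00110]: ((1 IMPLIES (NOT 0 IMPLIES NOT 0)) AND ((1 IMPLIES 1) XOR (NOT 0 IMPLIES 1))) -> 0
  row 7 [00111]: ((1 IMPLIES (NOT 0 IMPLIES NOT 0)) AND ((1 IMPLIES 1) XOR (NOT 0 IMPLIES 1))) -> 0
  row 8 [01000]: ((0 IMPLIES (NOT 1 IMPLIES NOT 1)) AND ((0 IMPLIES 0) XOR (NOT 1 IMPLIES 0))) -> 0
  row 9 [01001]: ((0 IMPLIES (NOT 1 IMPLIES NOT 1)) AND ((0 IMPLIES 0) XOR (NOT 1 IMPLIES 0))) -> 0
  row 10 [01010]: ((1 IMPLIES (NOT 1 IMPLIES NOT 1)) AND ((0 IMPLIES 0) XOR (NOT 1 IMPLIES 1))) -> 0
  row 11 [01011]: ((1 IMPLIES (NOT 1 IMPLIES NOT 1)) AND ((0 IMPLIES 0) XOR (NOT 1 IMPLIES 1))) -> 0
  row 12 [01100]: ((0 IMPLIES (NOT 1 IMPLIES NOT 1)) AND ((1 IMPLIES 1) XOR (NOT 1 IMPLIES 0))) -> 0
  row 13 [01101]: ((0 IMPLIES (NOT 1 IMPLIES NOT 1)) AND ((1 IMPLIES 1) XOR (NOT 1 IMPLIES 0))) -> 0
  row 14 [01110]: ((1 IMPLIES (NOT 1 IMPLIES NOT 1)) AND ((1 IMPLIES 1) XOR (NOT 1 IMPLIES 1))) -> 0
  row 15 [01111]: ((1 IMPLIES (NOT 1 IMPLIES NOT 1)) AND ((1 IMPLIES 1) XOR (NOT 1 IMPLIES 1))) -> 0
  row 16 [10000]: ((0 IMPLIES (NOT 0 IMPLIES NOT 0)) AND ((0 IMPLIES 0) XOR (NOT 0 IMPLIES 0))) -> 1
  row 17 [10001]: ((0 IMPLIES (NOT 0 IMPLIES NOT 0)) AND ((0 IMPLIES 0) XOR (NOT 0 IMPLIES 0))) -> 1
  row 18 [10010]: ((1 IMPLIES (NOT 0 IMPLIES NOT 0)) AND ((0 IMPLIES 0) XOR (NOT 0 IMPLIES 1))) -> 0
  row 19 [10011]: ((1 IMPLIES (NOT 0 IMPLIES NOT 0)) AND ((0 IMPLIES 0) XOR (NOT 0 IMPLIES 1))) -> 0
  row 20 [10100]: ((0 IMPLIES (NOT 0 IMPLIES NOT 0)) AND ((1 IMPLIES 1) XOR (NOT 0 IMPLIES 0))) -> 1
  row 21 [10101]: ((0 IMPLIES (NOT 0 IMPLIES NOT 0)) AND ((1 IMPLIES 1) XOR (NOT 0 IMPLIES 0))) -> 1
  row 22 [10110]: ((1 IMPLIES (NOT 0 IMPLIES NOT 0)) AND ((1 IMPLIES 1) XOR (NOT 0 IMPLIES 1))) -> 0
  row 23 [10111]: ((1 IMPLIES (NOT 0 IMPLIES NOT 0)) AND ((1 IMPLIES 1) XOR (NOT 0 IMPLIES 1))) -> 0
  row 24 [11000]: ((0 IMPLIES (NOT 1 IMPLIES NOT 1)) AND ((0 IMPLIES 0) XOR (NOT 1 IMPLIES 0))) -> 0
  row 25 [11001]: ((0 IMPLIES (NOT 1 IMPLIES NOT 1)) AND ((0 IMPLIES 0) XOR (NOT 1 IMPLIES 0))) -> 0
  row 26 [11010]: ((1 IMPLIES (NOT 1 IMPLIES NOT 1)) AND ((0 IMPLIES 0) XOR (NOT 1 IMPLIES 1))) -> 0
  row 27 [11011]: ((1 IMPLIES (NOT 1 IMPLIES NOT 1)) AND ((0 IMPLIES 0) XOR (NOT 1 IMPLIES 1))) -> 0
  row 28 [11100]: ((0 IMPLIES (NOT 1 IMPLIES NOT 1)) AND ((1 IMPLIES 1) XOR (NOT 1 IMPLIES 0))) -> 0
  row 29 [11101]: ((0 IMPLIES (NOT 1 IMPLIES NOT 1)) AND ((1 IMPLIES 1) XOR (NOT 1 IMPLIES 0))) -> 0
  row 30 [11110]: ((1 IMPLIES (NOT 1 IMPLIES NOT 1)) AND ((1 IMPLIES 1) XOR (NOT 1 IMPLIES 1))) -> 0
  row 31 [11111]: ((1 IMPLIES (NOT 1 IMPLIES NOT 1)) AND ((1 IMPLIES 1) XOR (NOT 1 IMPLIES 1))) -> 0
Full result column, 4 rows per line (a,b,c fixed per line; d,e runs 00..11 left to right):
  rows 0-3 [a,b,c=000]: 1100  = hex C
  rows 4-7 [a,b,c=001]: 1100  = hex C
  rows 8-11 [a,b,c=010]: 0000  = hex 0
  rows 12-15 [a,b,c=011]: 0000  = hex 0
  rows 16-19 [a,b,c=100]: 1100  = hex C
  rows 20-23 [a,b,c=101]: 1100  = hex C
  rows 24-27 [a,b,c=110]: 0000  = hex 0
  rows 28-31 [a,b,c=111]: 0000  = hex 0
Output column (row 0 .. row 31) = 11001100000000001100110000000000
Output column grouped in 4s = 1100 1100 0000 0000 1100 1100 0000 0000 = 0xCC00CC00
Convert to decimal digit by digit (value = value*16 + digit):
  C -> 12
  12*16 + 12 (C) = 204
  204*16 + 0 = 3264
  3264*16 + 0 = 52224
  52224*16 + 12 (C) = 835596
  835596*16 + 12 (C) = 13369548
  13369548*16 + 0 = 213912768
  213912768*16 + 0 = 3422604288
Decimal = 3422604288

3422604288
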